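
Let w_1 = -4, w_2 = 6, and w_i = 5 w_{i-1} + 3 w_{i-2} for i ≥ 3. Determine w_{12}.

w_3 = 5*6 + 3*(-4) = 18
w_4 = 5*18 + 3*6 = 108
w_5 = 5*108 + 3*18 = 594
w_6 = 5*594 + 3*108 = 3294
w_7 = 5*3294 + 3*594 = 18252
w_8 = 5*18252 + 3*3294 = 101142
w_9 = 5*101142 + 3*18252 = 560466
w_{10} = 5*560466 + 3*101142 = 3105756
w_{11} = 5*3105756 + 3*560466 = 17210178
w_{12} = 5*17210178 + 3*3105756 = 95368158

95368158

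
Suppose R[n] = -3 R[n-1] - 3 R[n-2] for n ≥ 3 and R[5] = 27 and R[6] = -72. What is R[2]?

Rearranging, R[n-2] = (R[n] + 3 R[n-1]) / -3.
R[4] = (-72 + 3*27) / -3 = 9/-3 = -3
R[3] = (27 + 3*(-3)) / -3 = 18/-3 = -6
R[2] = (-3 + 3*(-6)) / -3 = -21/-3 = 7

7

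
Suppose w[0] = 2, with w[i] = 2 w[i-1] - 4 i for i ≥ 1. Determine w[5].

-164

w[1] = 2*2 - 4 = 0
w[2] = 2*0 - 8 = -8
w[3] = 2*(-8) - 12 = -28
w[4] = 2*(-28) - 16 = -72
w[5] = 2*(-72) - 20 = -164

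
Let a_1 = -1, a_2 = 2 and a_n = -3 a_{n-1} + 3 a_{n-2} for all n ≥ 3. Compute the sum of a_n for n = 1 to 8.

5425

a_3 = -3·2 + 3·(-1) = -9
a_4 = -3·(-9) + 3·2 = 33
a_5 = -3·33 + 3·(-9) = -126
a_6 = -3·(-126) + 3·33 = 477
a_7 = -3·477 + 3·(-126) = -1809
a_8 = -3·(-1809) + 3·477 = 6858
Sum = (-1) + 2 + (-9) + 33 + (-126) + 477 + (-1809) + 6858 = 5425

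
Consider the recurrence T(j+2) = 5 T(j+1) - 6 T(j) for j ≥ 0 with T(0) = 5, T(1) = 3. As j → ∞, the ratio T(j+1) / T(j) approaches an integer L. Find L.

3

The characteristic equation is r^2 - 5r + 6 = 0, which factors as (r - 3)(r - 2) = 0.
So the roots are 3 and 2. Since |3| > |2| and the coefficient of 3^j is non-zero, the ratio tends to 3.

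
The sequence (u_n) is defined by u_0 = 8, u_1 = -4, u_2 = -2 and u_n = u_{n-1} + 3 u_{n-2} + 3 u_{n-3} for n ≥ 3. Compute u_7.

46

u_3 = (-2) + 3·(-4) + 3·8 = 10
u_4 = 10 + 3·(-2) + 3·(-4) = -8
u_5 = (-8) + 3·10 + 3·(-2) = 16
u_6 = 16 + 3·(-8) + 3·10 = 22
u_7 = 22 + 3·16 + 3·(-8) = 46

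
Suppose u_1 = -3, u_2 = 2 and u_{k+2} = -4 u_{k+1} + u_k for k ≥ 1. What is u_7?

-3499

u_3 = -4(2) + (-3) = -11
u_4 = -4(-11) + 2 = 46
u_5 = -4(46) + (-11) = -195
u_6 = -4(-195) + 46 = 826
u_7 = -4(826) + (-195) = -3499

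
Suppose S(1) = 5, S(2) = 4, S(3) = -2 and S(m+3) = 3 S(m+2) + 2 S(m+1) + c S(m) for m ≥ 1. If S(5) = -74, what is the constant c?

S(4) = 2 + 5c
S(5) = 2 + 19c
So 2 + 19c = -74, giving c = -4.

-4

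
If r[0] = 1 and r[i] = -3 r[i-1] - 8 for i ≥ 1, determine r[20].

10460353201

The fixed point is -8/(1 + 3) = -2, so r[i] + 2 = -3(r[i-1] + 2).
Hence r[i] = 3·(-3)^i - 2.
r[20] = 3·(-3)^{20} - 2 = 3·3486784401 - 2 = 10460353201.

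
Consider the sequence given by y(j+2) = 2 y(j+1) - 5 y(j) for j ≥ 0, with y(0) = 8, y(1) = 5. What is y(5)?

385

y(2) = 2(5) - 5(8) = -30
y(3) = 2(-30) - 5(5) = -85
y(4) = 2(-85) - 5(-30) = -20
y(5) = 2(-20) - 5(-85) = 385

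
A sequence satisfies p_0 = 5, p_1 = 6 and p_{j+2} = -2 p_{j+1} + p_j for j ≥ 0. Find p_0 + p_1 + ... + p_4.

-23

p_2 = -2*6 + 5 = -7
p_3 = -2*(-7) + 6 = 20
p_4 = -2*20 + (-7) = -47
Sum = 5 + 6 + (-7) + 20 + (-47) = -23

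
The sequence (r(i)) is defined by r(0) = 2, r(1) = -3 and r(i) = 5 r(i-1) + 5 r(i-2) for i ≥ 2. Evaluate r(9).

-1555000

r(2) = 5·(-3) + 5·2 = -5
r(3) = 5·(-5) + 5·(-3) = -40
r(4) = 5·(-40) + 5·(-5) = -225
r(5) = 5·(-225) + 5·(-40) = -1325
r(6) = 5·(-1325) + 5·(-225) = -7750
r(7) = 5·(-7750) + 5·(-1325) = -45375
r(8) = 5·(-45375) + 5·(-7750) = -265625
r(9) = 5·(-265625) + 5·(-45375) = -1555000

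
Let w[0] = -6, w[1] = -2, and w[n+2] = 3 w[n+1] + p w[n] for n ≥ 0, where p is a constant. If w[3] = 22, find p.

w[2] = -6 - 6p
w[3] = -18 - 20p
So -18 - 20p = 22, giving p = -2.

-2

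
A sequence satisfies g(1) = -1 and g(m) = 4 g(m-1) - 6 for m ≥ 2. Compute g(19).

The fixed point is -6/(1 - 4) = 2, so g(m) - 2 = 4(g(m-1) - 2).
Hence g(m) = -3·4^{m-1} + 2.
g(19) = -3·4^{18} + 2 = -3·68719476736 + 2 = -206158430206.

-206158430206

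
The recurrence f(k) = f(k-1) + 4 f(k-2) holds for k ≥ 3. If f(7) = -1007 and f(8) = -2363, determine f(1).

-7

Rearranging, f(k-2) = (f(k) - f(k-1)) / 4.
f(6) = (-2363 - (-1007)) / 4 = -1356/4 = -339
f(5) = (-1007 - (-339)) / 4 = -668/4 = -167
f(4) = (-339 - (-167)) / 4 = -172/4 = -43
f(3) = (-167 - (-43)) / 4 = -124/4 = -31
f(2) = (-43 - (-31)) / 4 = -12/4 = -3
f(1) = (-31 - (-3)) / 4 = -28/4 = -7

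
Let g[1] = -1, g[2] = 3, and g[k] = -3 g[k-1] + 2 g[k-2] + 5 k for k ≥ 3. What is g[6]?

g[3] = -3(3) + 2(-1) + 15 = 4
g[4] = -3(4) + 2(3) + 20 = 14
g[5] = -3(14) + 2(4) + 25 = -9
g[6] = -3(-9) + 2(14) + 30 = 85

85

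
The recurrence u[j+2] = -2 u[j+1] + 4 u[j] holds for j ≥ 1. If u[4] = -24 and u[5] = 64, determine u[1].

-1

Rearranging, u[j-2] = (u[j] + 2 u[j-1]) / 4.
u[3] = (64 + 2*(-24)) / 4 = 16/4 = 4
u[2] = (-24 + 2*4) / 4 = -16/4 = -4
u[1] = (4 + 2*(-4)) / 4 = -4/4 = -1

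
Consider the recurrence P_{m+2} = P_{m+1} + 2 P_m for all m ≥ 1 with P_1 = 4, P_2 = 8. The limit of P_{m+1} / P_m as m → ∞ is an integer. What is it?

The characteristic equation is r^2 - r - 2 = 0, which factors as (r - 2)(r + 1) = 0.
So the roots are 2 and -1. Since |2| > |-1| and the coefficient of 2^m is non-zero, the ratio tends to 2.

2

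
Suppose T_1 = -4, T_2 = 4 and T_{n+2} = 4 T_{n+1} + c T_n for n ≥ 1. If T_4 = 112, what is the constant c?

T_3 = 16 - 4c
T_4 = 64 - 12c
So 64 - 12c = 112, giving c = -4.

-4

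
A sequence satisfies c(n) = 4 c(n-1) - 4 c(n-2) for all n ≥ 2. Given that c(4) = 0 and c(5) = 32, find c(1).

Rearranging, c(n-2) = (c(n) - 4 c(n-1)) / -4.
c(3) = (32 - 4·0) / -4 = 32/-4 = -8
c(2) = (0 - 4·(-8)) / -4 = 32/-4 = -8
c(1) = (-8 - 4·(-8)) / -4 = 24/-4 = -6

-6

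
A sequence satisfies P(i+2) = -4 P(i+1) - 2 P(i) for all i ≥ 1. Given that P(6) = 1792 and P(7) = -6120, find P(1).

Rearranging, P(i-2) = (P(i) + 4 P(i-1)) / -2.
P(5) = (-6120 + 4(1792)) / -2 = 1048/-2 = -524
P(4) = (1792 + 4(-524)) / -2 = -304/-2 = 152
P(3) = (-524 + 4(152)) / -2 = 84/-2 = -42
P(2) = (152 + 4(-42)) / -2 = -16/-2 = 8
P(1) = (-42 + 4(8)) / -2 = -10/-2 = 5

5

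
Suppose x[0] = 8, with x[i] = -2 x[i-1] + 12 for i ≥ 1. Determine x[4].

68

x[1] = -2*8 + 12 = -4
x[2] = -2*(-4) + 12 = 20
x[3] = -2*20 + 12 = -28
x[4] = -2*(-28) + 12 = 68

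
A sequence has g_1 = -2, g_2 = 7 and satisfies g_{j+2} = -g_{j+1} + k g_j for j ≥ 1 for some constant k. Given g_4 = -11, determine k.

-2

g_3 = -7 - 2k
g_4 = 7 + 9k
So 7 + 9k = -11, giving k = -2.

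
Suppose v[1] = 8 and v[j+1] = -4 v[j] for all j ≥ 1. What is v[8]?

-131072

v[2] = -4(8) = -32
v[3] = -4(-32) = 128
v[4] = -4(128) = -512
v[5] = -4(-512) = 2048
v[6] = -4(2048) = -8192
v[7] = -4(-8192) = 32768
v[8] = -4(32768) = -131072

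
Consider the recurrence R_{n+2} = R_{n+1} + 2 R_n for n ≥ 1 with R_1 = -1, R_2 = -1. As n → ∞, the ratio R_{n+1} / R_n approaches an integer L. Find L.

The characteristic equation is r^2 - r - 2 = 0, which factors as (r - 2)(r + 1) = 0.
So the roots are 2 and -1. Since |2| > |-1| and the coefficient of 2^n is non-zero, the ratio tends to 2.

2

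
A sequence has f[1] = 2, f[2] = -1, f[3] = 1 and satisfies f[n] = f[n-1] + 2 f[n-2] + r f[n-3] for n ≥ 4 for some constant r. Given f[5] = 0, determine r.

-1

f[4] = -1 + 2r
f[5] = 1 + r
So 1 + r = 0, giving r = -1.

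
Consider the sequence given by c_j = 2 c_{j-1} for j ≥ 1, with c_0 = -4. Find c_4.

c_1 = 2(-4) = -8
c_2 = 2(-8) = -16
c_3 = 2(-16) = -32
c_4 = 2(-32) = -64

-64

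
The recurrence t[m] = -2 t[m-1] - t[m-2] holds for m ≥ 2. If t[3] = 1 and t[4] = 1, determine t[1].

5

Rearranging, t[m-2] = -(t[m] + 2 t[m-1]).
t[2] = -(1 + 2(1)) = -3
t[1] = -(1 + 2(-3)) = 5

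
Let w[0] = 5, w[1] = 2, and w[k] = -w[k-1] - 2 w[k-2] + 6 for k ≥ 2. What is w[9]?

-28

w[2] = -2 - 2(5) + 6 = -6
w[3] = -(-6) - 2(2) + 6 = 8
w[4] = -8 - 2(-6) + 6 = 10
w[5] = -10 - 2(8) + 6 = -20
w[6] = -(-20) - 2(10) + 6 = 6
w[7] = -6 - 2(-20) + 6 = 40
w[8] = -40 - 2(6) + 6 = -46
w[9] = -(-46) - 2(40) + 6 = -28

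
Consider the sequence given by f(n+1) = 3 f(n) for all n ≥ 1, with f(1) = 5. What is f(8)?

10935

f(2) = 3*5 = 15
f(3) = 3*15 = 45
f(4) = 3*45 = 135
f(5) = 3*135 = 405
f(6) = 3*405 = 1215
f(7) = 3*1215 = 3645
f(8) = 3*3645 = 10935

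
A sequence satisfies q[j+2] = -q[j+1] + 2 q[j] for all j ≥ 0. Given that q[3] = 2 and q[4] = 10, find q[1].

4

Rearranging, q[j-2] = (q[j] + q[j-1]) / 2.
q[2] = (10 + 2) / 2 = 12/2 = 6
q[1] = (2 + 6) / 2 = 8/2 = 4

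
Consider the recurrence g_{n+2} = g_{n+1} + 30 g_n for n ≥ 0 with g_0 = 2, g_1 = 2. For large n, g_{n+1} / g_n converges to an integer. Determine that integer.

The characteristic equation is r^2 - r - 30 = 0, which factors as (r - 6)(r + 5) = 0.
So the roots are 6 and -5. Since |6| > |-5| and the coefficient of 6^n is non-zero, the ratio tends to 6.

6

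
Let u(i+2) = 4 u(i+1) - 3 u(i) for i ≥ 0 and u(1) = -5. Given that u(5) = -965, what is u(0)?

3

Let u(0) = x.
u(2) = -20 - 3x
u(3) = -65 - 12x
u(4) = -200 - 39x
u(5) = -605 - 120x
So -605 - 120x = -965, giving x = 3.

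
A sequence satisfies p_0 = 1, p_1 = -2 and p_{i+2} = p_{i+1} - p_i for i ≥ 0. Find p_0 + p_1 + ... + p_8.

p_2 = (-2) - 1 = -3
p_3 = (-3) - (-2) = -1
p_4 = (-1) - (-3) = 2
p_5 = 2 - (-1) = 3
p_6 = 3 - 2 = 1
p_7 = 1 - 3 = -2
p_8 = (-2) - 1 = -3
Sum = 1 + (-2) + (-3) + (-1) + 2 + 3 + 1 + (-2) + (-3) = -4

-4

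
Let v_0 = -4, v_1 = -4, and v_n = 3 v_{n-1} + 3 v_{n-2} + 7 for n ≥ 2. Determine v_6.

-3020

v_2 = 3*(-4) + 3*(-4) + 7 = -17
v_3 = 3*(-17) + 3*(-4) + 7 = -56
v_4 = 3*(-56) + 3*(-17) + 7 = -212
v_5 = 3*(-212) + 3*(-56) + 7 = -797
v_6 = 3*(-797) + 3*(-212) + 7 = -3020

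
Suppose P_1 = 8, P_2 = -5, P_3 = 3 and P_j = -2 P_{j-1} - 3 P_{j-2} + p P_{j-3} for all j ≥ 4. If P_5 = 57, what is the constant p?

-4

P_4 = 9 + 8p
P_5 = -27 - 21p
So -27 - 21p = 57, giving p = -4.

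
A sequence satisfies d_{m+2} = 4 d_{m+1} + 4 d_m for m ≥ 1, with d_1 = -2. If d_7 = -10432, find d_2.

-3

Let d_2 = v.
d_3 = -8 + 4v
d_4 = -32 + 20v
d_5 = -160 + 96v
d_6 = -768 + 464v
d_7 = -3712 + 2240v
So -3712 + 2240v = -10432, giving v = -3.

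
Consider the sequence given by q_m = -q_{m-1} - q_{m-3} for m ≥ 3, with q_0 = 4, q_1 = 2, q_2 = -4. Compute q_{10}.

q_3 = -(-4) - 4 = 0
q_4 = -0 - 2 = -2
q_5 = -(-2) - (-4) = 6
q_6 = -6 - 0 = -6
q_7 = -(-6) - (-2) = 8
q_8 = -8 - 6 = -14
q_9 = -(-14) - (-6) = 20
q_{10} = -20 - 8 = -28

-28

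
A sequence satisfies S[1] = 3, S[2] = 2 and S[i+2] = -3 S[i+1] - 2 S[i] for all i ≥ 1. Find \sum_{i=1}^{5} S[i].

S[3] = -3(2) - 2(3) = -12
S[4] = -3(-12) - 2(2) = 32
S[5] = -3(32) - 2(-12) = -72
Sum = 3 + 2 + (-12) + 32 + (-72) = -47

-47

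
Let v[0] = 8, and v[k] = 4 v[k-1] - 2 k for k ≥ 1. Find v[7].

v[1] = 4·8 - 2 = 30
v[2] = 4·30 - 4 = 116
v[3] = 4·116 - 6 = 458
v[4] = 4·458 - 8 = 1824
v[5] = 4·1824 - 10 = 7286
v[6] = 4·7286 - 12 = 29132
v[7] = 4·29132 - 14 = 116514

116514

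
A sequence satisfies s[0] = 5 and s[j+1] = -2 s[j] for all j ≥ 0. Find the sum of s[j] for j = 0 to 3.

s[1] = -2(5) = -10
s[2] = -2(-10) = 20
s[3] = -2(20) = -40
Sum = 5 + (-10) + 20 + (-40) = -25

-25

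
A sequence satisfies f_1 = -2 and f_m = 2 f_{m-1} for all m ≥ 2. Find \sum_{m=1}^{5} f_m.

f_2 = 2*(-2) = -4
f_3 = 2*(-4) = -8
f_4 = 2*(-8) = -16
f_5 = 2*(-16) = -32
Sum = (-2) + (-4) + (-8) + (-16) + (-32) = -62

-62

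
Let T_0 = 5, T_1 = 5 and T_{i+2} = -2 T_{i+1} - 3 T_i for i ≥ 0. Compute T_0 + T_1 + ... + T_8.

T_2 = -2·5 - 3·5 = -25
T_3 = -2·(-25) - 3·5 = 35
T_4 = -2·35 - 3·(-25) = 5
T_5 = -2·5 - 3·35 = -115
T_6 = -2·(-115) - 3·5 = 215
T_7 = -2·215 - 3·(-115) = -85
T_8 = -2·(-85) - 3·215 = -475
Sum = 5 + 5 + (-25) + 35 + 5 + (-115) + 215 + (-85) + (-475) = -435

-435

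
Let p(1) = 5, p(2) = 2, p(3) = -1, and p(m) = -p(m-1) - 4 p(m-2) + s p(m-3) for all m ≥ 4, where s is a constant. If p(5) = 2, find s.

3

p(4) = -7 + 5s
p(5) = 11 - 3s
So 11 - 3s = 2, giving s = 3.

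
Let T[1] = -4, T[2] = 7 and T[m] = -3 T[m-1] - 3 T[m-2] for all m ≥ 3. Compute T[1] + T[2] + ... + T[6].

-36

T[3] = -3*7 - 3*(-4) = -9
T[4] = -3*(-9) - 3*7 = 6
T[5] = -3*6 - 3*(-9) = 9
T[6] = -3*9 - 3*6 = -45
Sum = (-4) + 7 + (-9) + 6 + 9 + (-45) = -36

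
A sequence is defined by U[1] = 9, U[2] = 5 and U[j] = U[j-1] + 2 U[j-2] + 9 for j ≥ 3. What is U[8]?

971

U[3] = 5 + 2*9 + 9 = 32
U[4] = 32 + 2*5 + 9 = 51
U[5] = 51 + 2*32 + 9 = 124
U[6] = 124 + 2*51 + 9 = 235
U[7] = 235 + 2*124 + 9 = 492
U[8] = 492 + 2*235 + 9 = 971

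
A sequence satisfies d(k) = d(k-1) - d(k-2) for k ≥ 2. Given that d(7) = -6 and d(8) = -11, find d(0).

Rearranging, d(k-2) = -(d(k) - d(k-1)).
d(6) = -(-11 - (-6)) = 5
d(5) = -(-6 - 5) = 11
d(4) = -(5 - 11) = 6
d(3) = -(11 - 6) = -5
d(2) = -(6 - (-5)) = -11
d(1) = -(-5 - (-11)) = -6
d(0) = -(-11 - (-6)) = 5

5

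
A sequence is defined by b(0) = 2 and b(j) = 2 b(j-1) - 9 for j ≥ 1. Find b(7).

-887

b(1) = 2·2 - 9 = -5
b(2) = 2·(-5) - 9 = -19
b(3) = 2·(-19) - 9 = -47
b(4) = 2·(-47) - 9 = -103
b(5) = 2·(-103) - 9 = -215
b(6) = 2·(-215) - 9 = -439
b(7) = 2·(-439) - 9 = -887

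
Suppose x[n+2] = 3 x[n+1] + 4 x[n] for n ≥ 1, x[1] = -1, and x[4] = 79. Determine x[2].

Let x[2] = w.
x[3] = -4 + 3w
x[4] = -12 + 13w
So -12 + 13w = 79, giving w = 7.

7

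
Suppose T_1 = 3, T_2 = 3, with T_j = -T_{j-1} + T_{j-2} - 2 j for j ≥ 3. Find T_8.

T_3 = -3 + 3 - 6 = -6
T_4 = -(-6) + 3 - 8 = 1
T_5 = -1 + (-6) - 10 = -17
T_6 = -(-17) + 1 - 12 = 6
T_7 = -6 + (-17) - 14 = -37
T_8 = -(-37) + 6 - 16 = 27

27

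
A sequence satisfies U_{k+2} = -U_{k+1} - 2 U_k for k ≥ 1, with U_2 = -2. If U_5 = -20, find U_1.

-7

Let U_1 = x.
U_3 = 2 - 2x
U_4 = 2 + 2x
U_5 = -6 + 2x
So -6 + 2x = -20, giving x = -7.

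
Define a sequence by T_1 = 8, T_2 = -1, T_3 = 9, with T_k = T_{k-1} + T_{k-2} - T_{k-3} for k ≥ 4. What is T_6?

1

T_4 = 9 + (-1) - 8 = 0
T_5 = 0 + 9 - (-1) = 10
T_6 = 10 + 0 - 9 = 1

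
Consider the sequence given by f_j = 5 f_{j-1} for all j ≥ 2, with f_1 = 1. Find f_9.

390625

f_2 = 5·1 = 5
f_3 = 5·5 = 25
f_4 = 5·25 = 125
f_5 = 5·125 = 625
f_6 = 5·625 = 3125
f_7 = 5·3125 = 15625
f_8 = 5·15625 = 78125
f_9 = 5·78125 = 390625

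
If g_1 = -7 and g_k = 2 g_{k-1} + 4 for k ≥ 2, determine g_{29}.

The fixed point is 4/(1 - 2) = -4, so g_k + 4 = 2(g_{k-1} + 4).
Hence g_k = -3·2^{k-1} - 4.
g_{29} = -3·2^{28} - 4 = -3·268435456 - 4 = -805306372.

-805306372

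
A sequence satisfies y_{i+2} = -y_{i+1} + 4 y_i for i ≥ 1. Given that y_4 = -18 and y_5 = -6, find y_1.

Rearranging, y_{i-2} = (y_i + y_{i-1}) / 4.
y_3 = (-6 + (-18)) / 4 = -24/4 = -6
y_2 = (-18 + (-6)) / 4 = -24/4 = -6
y_1 = (-6 + (-6)) / 4 = -12/4 = -3

-3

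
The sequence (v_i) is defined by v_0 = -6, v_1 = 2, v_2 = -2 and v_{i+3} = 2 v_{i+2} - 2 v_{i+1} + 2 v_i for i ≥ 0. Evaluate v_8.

v_3 = 2(-2) - 2(2) + 2(-6) = -20
v_4 = 2(-20) - 2(-2) + 2(2) = -32
v_5 = 2(-32) - 2(-20) + 2(-2) = -28
v_6 = 2(-28) - 2(-32) + 2(-20) = -32
v_7 = 2(-32) - 2(-28) + 2(-32) = -72
v_8 = 2(-72) - 2(-32) + 2(-28) = -136

-136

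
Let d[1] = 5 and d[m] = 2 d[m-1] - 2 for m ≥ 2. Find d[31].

3221225474

The fixed point is -2/(1 - 2) = 2, so d[m] - 2 = 2(d[m-1] - 2).
Hence d[m] = 3·2^{m-1} + 2.
d[31] = 3·2^{30} + 2 = 3·1073741824 + 2 = 3221225474.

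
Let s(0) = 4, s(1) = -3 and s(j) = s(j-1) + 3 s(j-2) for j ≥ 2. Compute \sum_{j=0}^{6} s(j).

172

s(2) = (-3) + 3*4 = 9
s(3) = 9 + 3*(-3) = 0
s(4) = 0 + 3*9 = 27
s(5) = 27 + 3*0 = 27
s(6) = 27 + 3*27 = 108
Sum = 4 + (-3) + 9 + 0 + 27 + 27 + 108 = 172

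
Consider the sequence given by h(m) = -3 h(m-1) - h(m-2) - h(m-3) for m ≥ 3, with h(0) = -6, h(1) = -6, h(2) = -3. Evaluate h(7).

h(3) = -3*(-3) - (-6) - (-6) = 21
h(4) = -3*21 - (-3) - (-6) = -54
h(5) = -3*(-54) - 21 - (-3) = 144
h(6) = -3*144 - (-54) - 21 = -399
h(7) = -3*(-399) - 144 - (-54) = 1107

1107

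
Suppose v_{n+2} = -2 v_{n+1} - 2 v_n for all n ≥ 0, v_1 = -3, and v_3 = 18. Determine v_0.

Let v_0 = w.
v_2 = 6 - 2w
v_3 = -6 + 4w
So -6 + 4w = 18, giving w = 6.

6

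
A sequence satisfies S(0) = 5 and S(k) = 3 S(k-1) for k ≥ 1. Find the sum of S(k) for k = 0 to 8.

49205

S(1) = 3·5 = 15
S(2) = 3·15 = 45
S(3) = 3·45 = 135
S(4) = 3·135 = 405
S(5) = 3·405 = 1215
S(6) = 3·1215 = 3645
S(7) = 3·3645 = 10935
S(8) = 3·10935 = 32805
Sum = 5 + 15 + 45 + 135 + 405 + 1215 + 3645 + 10935 + 32805 = 49205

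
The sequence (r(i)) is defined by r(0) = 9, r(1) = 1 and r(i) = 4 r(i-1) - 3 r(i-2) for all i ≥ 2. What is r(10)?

-236183

r(2) = 4*1 - 3*9 = -23
r(3) = 4*(-23) - 3*1 = -95
r(4) = 4*(-95) - 3*(-23) = -311
r(5) = 4*(-311) - 3*(-95) = -959
r(6) = 4*(-959) - 3*(-311) = -2903
r(7) = 4*(-2903) - 3*(-959) = -8735
r(8) = 4*(-8735) - 3*(-2903) = -26231
r(9) = 4*(-26231) - 3*(-8735) = -78719
r(10) = 4*(-78719) - 3*(-26231) = -236183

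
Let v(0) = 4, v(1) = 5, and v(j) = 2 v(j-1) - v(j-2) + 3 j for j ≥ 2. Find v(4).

56

v(2) = 2(5) - 4 + 6 = 12
v(3) = 2(12) - 5 + 9 = 28
v(4) = 2(28) - 12 + 12 = 56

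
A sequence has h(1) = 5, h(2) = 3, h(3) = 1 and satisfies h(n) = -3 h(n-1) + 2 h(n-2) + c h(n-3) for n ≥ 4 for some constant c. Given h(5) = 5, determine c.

-1

h(4) = 3 + 5c
h(5) = -7 - 12c
So -7 - 12c = 5, giving c = -1.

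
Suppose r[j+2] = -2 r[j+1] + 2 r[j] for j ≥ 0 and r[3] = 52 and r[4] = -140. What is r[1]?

Rearranging, r[j-2] = (r[j] + 2 r[j-1]) / 2.
r[2] = (-140 + 2*52) / 2 = -36/2 = -18
r[1] = (52 + 2*(-18)) / 2 = 16/2 = 8

8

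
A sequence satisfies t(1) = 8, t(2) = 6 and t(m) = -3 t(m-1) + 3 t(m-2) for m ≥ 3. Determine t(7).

216

t(3) = -3(6) + 3(8) = 6
t(4) = -3(6) + 3(6) = 0
t(5) = -3(0) + 3(6) = 18
t(6) = -3(18) + 3(0) = -54
t(7) = -3(-54) + 3(18) = 216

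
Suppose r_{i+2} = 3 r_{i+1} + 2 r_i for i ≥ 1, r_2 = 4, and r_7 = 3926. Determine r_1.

7

Let r_1 = y.
r_3 = 12 + 2y
r_4 = 44 + 6y
r_5 = 156 + 22y
r_6 = 556 + 78y
r_7 = 1980 + 278y
So 1980 + 278y = 3926, giving y = 7.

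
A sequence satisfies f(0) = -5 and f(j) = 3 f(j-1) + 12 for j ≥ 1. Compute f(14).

4782963

The fixed point is 12/(1 - 3) = -6, so f(j) + 6 = 3(f(j-1) + 6).
Hence f(j) = 1·3^j - 6.
f(14) = 1·3^{14} - 6 = 1·4782969 - 6 = 4782963.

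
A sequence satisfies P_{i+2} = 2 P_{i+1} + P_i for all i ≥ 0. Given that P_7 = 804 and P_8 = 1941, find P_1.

Rearranging, P_{i-2} = P_i - 2 P_{i-1}.
P_6 = 1941 - 2·804 = 333
P_5 = 804 - 2·333 = 138
P_4 = 333 - 2·138 = 57
P_3 = 138 - 2·57 = 24
P_2 = 57 - 2·24 = 9
P_1 = 24 - 2·9 = 6

6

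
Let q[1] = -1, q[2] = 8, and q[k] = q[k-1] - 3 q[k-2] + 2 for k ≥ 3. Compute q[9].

-191

q[3] = 8 - 3*(-1) + 2 = 13
q[4] = 13 - 3*8 + 2 = -9
q[5] = (-9) - 3*13 + 2 = -46
q[6] = (-46) - 3*(-9) + 2 = -17
q[7] = (-17) - 3*(-46) + 2 = 123
q[8] = 123 - 3*(-17) + 2 = 176
q[9] = 176 - 3*123 + 2 = -191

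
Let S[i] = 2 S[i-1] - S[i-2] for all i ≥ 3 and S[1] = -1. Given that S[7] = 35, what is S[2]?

Let S[2] = x.
S[3] = 1 + 2x
S[4] = 2 + 3x
S[5] = 3 + 4x
S[6] = 4 + 5x
S[7] = 5 + 6x
So 5 + 6x = 35, giving x = 5.

5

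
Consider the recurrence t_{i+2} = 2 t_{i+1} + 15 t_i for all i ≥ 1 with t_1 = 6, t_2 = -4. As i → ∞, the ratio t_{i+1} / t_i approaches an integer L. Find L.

5

The characteristic equation is r^2 - 2r - 15 = 0, which factors as (r - 5)(r + 3) = 0.
So the roots are 5 and -3. Since |5| > |-3| and the coefficient of 5^i is non-zero, the ratio tends to 5.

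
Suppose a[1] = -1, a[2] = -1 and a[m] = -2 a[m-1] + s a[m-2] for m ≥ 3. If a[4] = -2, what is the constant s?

2

a[3] = 2 - s
a[4] = -4 + s
So -4 + s = -2, giving s = 2.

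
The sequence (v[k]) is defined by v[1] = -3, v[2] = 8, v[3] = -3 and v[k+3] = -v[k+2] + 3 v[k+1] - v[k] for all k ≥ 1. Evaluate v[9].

v[4] = -(-3) + 3(8) - (-3) = 30
v[5] = -30 + 3(-3) - 8 = -47
v[6] = -(-47) + 3(30) - (-3) = 140
v[7] = -140 + 3(-47) - 30 = -311
v[8] = -(-311) + 3(140) - (-47) = 778
v[9] = -778 + 3(-311) - 140 = -1851

-1851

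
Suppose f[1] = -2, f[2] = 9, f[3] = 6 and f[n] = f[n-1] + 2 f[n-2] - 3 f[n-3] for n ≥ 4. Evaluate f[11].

-390

f[4] = 6 + 2*9 - 3*(-2) = 30
f[5] = 30 + 2*6 - 3*9 = 15
f[6] = 15 + 2*30 - 3*6 = 57
f[7] = 57 + 2*15 - 3*30 = -3
f[8] = (-3) + 2*57 - 3*15 = 66
f[9] = 66 + 2*(-3) - 3*57 = -111
f[10] = (-111) + 2*66 - 3*(-3) = 30
f[11] = 30 + 2*(-111) - 3*66 = -390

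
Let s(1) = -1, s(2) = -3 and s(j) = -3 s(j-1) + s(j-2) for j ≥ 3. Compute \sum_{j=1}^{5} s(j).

66

s(3) = -3·(-3) + (-1) = 8
s(4) = -3·8 + (-3) = -27
s(5) = -3·(-27) + 8 = 89
Sum = (-1) + (-3) + 8 + (-27) + 89 = 66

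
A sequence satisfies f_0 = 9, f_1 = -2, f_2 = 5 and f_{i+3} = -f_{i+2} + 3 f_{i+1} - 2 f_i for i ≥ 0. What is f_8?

f_3 = -5 + 3(-2) - 2(9) = -29
f_4 = -(-29) + 3(5) - 2(-2) = 48
f_5 = -48 + 3(-29) - 2(5) = -145
f_6 = -(-145) + 3(48) - 2(-29) = 347
f_7 = -347 + 3(-145) - 2(48) = -878
f_8 = -(-878) + 3(347) - 2(-145) = 2209

2209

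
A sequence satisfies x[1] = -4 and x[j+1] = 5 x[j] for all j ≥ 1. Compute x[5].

x[2] = 5(-4) = -20
x[3] = 5(-20) = -100
x[4] = 5(-100) = -500
x[5] = 5(-500) = -2500

-2500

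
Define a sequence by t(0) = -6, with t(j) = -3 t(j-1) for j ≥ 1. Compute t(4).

t(1) = -3*(-6) = 18
t(2) = -3*18 = -54
t(3) = -3*(-54) = 162
t(4) = -3*162 = -486

-486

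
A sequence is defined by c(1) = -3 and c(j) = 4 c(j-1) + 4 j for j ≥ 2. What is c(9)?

7268

c(2) = 4·(-3) + 8 = -4
c(3) = 4·(-4) + 12 = -4
c(4) = 4·(-4) + 16 = 0
c(5) = 4·0 + 20 = 20
c(6) = 4·20 + 24 = 104
c(7) = 4·104 + 28 = 444
c(8) = 4·444 + 32 = 1808
c(9) = 4·1808 + 36 = 7268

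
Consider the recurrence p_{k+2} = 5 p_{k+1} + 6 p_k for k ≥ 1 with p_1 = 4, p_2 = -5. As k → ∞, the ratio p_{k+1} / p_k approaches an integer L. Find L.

6

The characteristic equation is r^2 - 5r - 6 = 0, which factors as (r - 6)(r + 1) = 0.
So the roots are 6 and -1. Since |6| > |-1| and the coefficient of 6^k is non-zero, the ratio tends to 6.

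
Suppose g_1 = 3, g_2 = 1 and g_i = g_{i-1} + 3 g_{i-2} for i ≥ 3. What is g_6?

82

g_3 = 1 + 3*3 = 10
g_4 = 10 + 3*1 = 13
g_5 = 13 + 3*10 = 43
g_6 = 43 + 3*13 = 82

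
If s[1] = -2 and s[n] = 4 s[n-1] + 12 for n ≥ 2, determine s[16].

The fixed point is 12/(1 - 4) = -4, so s[n] + 4 = 4(s[n-1] + 4).
Hence s[n] = 2·4^{n-1} - 4.
s[16] = 2·4^{15} - 4 = 2·1073741824 - 4 = 2147483644.

2147483644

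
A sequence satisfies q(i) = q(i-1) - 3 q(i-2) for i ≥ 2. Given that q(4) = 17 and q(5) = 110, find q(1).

Rearranging, q(i-2) = (q(i) - q(i-1)) / -3.
q(3) = (110 - 17) / -3 = 93/-3 = -31
q(2) = (17 - (-31)) / -3 = 48/-3 = -16
q(1) = (-31 - (-16)) / -3 = -15/-3 = 5

5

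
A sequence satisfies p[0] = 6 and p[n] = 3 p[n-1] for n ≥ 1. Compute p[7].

p[1] = 3*6 = 18
p[2] = 3*18 = 54
p[3] = 3*54 = 162
p[4] = 3*162 = 486
p[5] = 3*486 = 1458
p[6] = 3*1458 = 4374
p[7] = 3*4374 = 13122

13122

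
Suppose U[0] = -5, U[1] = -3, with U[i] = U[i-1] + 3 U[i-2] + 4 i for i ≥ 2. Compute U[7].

-99

U[2] = (-3) + 3(-5) + 8 = -10
U[3] = (-10) + 3(-3) + 12 = -7
U[4] = (-7) + 3(-10) + 16 = -21
U[5] = (-21) + 3(-7) + 20 = -22
U[6] = (-22) + 3(-21) + 24 = -61
U[7] = (-61) + 3(-22) + 28 = -99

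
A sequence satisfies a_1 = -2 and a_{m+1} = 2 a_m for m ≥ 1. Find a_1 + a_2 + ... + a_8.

-510

a_2 = 2(-2) = -4
a_3 = 2(-4) = -8
a_4 = 2(-8) = -16
a_5 = 2(-16) = -32
a_6 = 2(-32) = -64
a_7 = 2(-64) = -128
a_8 = 2(-128) = -256
Sum = (-2) + (-4) + (-8) + (-16) + (-32) + (-64) + (-128) + (-256) = -510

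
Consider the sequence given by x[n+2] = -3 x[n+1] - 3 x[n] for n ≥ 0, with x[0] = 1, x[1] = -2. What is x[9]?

81

x[2] = -3(-2) - 3(1) = 3
x[3] = -3(3) - 3(-2) = -3
x[4] = -3(-3) - 3(3) = 0
x[5] = -3(0) - 3(-3) = 9
x[6] = -3(9) - 3(0) = -27
x[7] = -3(-27) - 3(9) = 54
x[8] = -3(54) - 3(-27) = -81
x[9] = -3(-81) - 3(54) = 81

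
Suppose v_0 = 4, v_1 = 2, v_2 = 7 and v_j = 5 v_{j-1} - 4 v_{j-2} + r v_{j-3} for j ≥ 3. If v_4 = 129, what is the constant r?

1

v_3 = 27 + 4r
v_4 = 107 + 22r
So 107 + 22r = 129, giving r = 1.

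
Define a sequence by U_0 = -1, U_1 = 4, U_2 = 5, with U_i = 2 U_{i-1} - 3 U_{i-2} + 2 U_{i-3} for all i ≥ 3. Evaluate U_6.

21

U_3 = 2*5 - 3*4 + 2*(-1) = -4
U_4 = 2*(-4) - 3*5 + 2*4 = -15
U_5 = 2*(-15) - 3*(-4) + 2*5 = -8
U_6 = 2*(-8) - 3*(-15) + 2*(-4) = 21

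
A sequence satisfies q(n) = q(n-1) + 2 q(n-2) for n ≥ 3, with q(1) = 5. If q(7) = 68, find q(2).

Let q(2) = w.
q(3) = 10 + w
q(4) = 10 + 3w
q(5) = 30 + 5w
q(6) = 50 + 11w
q(7) = 110 + 21w
So 110 + 21w = 68, giving w = -2.

-2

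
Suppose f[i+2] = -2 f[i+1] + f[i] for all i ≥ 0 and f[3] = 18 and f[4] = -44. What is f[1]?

Rearranging, f[i-2] = f[i] + 2 f[i-1].
f[2] = -44 + 2(18) = -8
f[1] = 18 + 2(-8) = 2

2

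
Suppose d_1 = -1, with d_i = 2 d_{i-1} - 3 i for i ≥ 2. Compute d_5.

-139

d_2 = 2*(-1) - 6 = -8
d_3 = 2*(-8) - 9 = -25
d_4 = 2*(-25) - 12 = -62
d_5 = 2*(-62) - 15 = -139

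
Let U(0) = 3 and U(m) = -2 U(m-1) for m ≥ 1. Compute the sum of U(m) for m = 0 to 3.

U(1) = -2·3 = -6
U(2) = -2·(-6) = 12
U(3) = -2·12 = -24
Sum = 3 + (-6) + 12 + (-24) = -15

-15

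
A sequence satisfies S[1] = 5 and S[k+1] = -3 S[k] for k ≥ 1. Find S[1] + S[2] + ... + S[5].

S[2] = -3(5) = -15
S[3] = -3(-15) = 45
S[4] = -3(45) = -135
S[5] = -3(-135) = 405
Sum = 5 + (-15) + 45 + (-135) + 405 = 305

305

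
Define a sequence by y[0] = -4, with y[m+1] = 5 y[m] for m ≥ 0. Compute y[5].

y[1] = 5(-4) = -20
y[2] = 5(-20) = -100
y[3] = 5(-100) = -500
y[4] = 5(-500) = -2500
y[5] = 5(-2500) = -12500

-12500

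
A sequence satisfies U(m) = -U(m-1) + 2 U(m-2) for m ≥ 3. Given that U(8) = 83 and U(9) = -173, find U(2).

-1

Rearranging, U(m-2) = (U(m) + U(m-1)) / 2.
U(7) = (-173 + 83) / 2 = -90/2 = -45
U(6) = (83 + (-45)) / 2 = 38/2 = 19
U(5) = (-45 + 19) / 2 = -26/2 = -13
U(4) = (19 + (-13)) / 2 = 6/2 = 3
U(3) = (-13 + 3) / 2 = -10/2 = -5
U(2) = (3 + (-5)) / 2 = -2/2 = -1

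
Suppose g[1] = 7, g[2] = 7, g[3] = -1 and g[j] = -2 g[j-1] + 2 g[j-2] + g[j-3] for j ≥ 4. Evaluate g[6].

g[4] = -2*(-1) + 2*7 + 7 = 23
g[5] = -2*23 + 2*(-1) + 7 = -41
g[6] = -2*(-41) + 2*23 + (-1) = 127

127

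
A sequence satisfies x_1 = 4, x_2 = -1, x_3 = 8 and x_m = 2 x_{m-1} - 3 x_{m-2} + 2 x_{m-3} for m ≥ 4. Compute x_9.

x_4 = 2(8) - 3(-1) + 2(4) = 27
x_5 = 2(27) - 3(8) + 2(-1) = 28
x_6 = 2(28) - 3(27) + 2(8) = -9
x_7 = 2(-9) - 3(28) + 2(27) = -48
x_8 = 2(-48) - 3(-9) + 2(28) = -13
x_9 = 2(-13) - 3(-48) + 2(-9) = 100

100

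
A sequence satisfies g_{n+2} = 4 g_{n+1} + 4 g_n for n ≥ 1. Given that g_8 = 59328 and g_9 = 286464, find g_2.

3

Rearranging, g_{n-2} = (g_n - 4 g_{n-1}) / 4.
g_7 = (286464 - 4(59328)) / 4 = 49152/4 = 12288
g_6 = (59328 - 4(12288)) / 4 = 10176/4 = 2544
g_5 = (12288 - 4(2544)) / 4 = 2112/4 = 528
g_4 = (2544 - 4(528)) / 4 = 432/4 = 108
g_3 = (528 - 4(108)) / 4 = 96/4 = 24
g_2 = (108 - 4(24)) / 4 = 12/4 = 3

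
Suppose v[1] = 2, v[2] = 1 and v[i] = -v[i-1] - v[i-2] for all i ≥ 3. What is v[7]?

v[3] = -1 - 2 = -3
v[4] = -(-3) - 1 = 2
v[5] = -2 - (-3) = 1
v[6] = -1 - 2 = -3
v[7] = -(-3) - 1 = 2

2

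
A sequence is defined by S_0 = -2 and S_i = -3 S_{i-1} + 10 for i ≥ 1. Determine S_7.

9844

S_1 = -3*(-2) + 10 = 16
S_2 = -3*16 + 10 = -38
S_3 = -3*(-38) + 10 = 124
S_4 = -3*124 + 10 = -362
S_5 = -3*(-362) + 10 = 1096
S_6 = -3*1096 + 10 = -3278
S_7 = -3*(-3278) + 10 = 9844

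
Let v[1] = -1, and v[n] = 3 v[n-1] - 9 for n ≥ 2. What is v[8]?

-12024

v[2] = 3·(-1) - 9 = -12
v[3] = 3·(-12) - 9 = -45
v[4] = 3·(-45) - 9 = -144
v[5] = 3·(-144) - 9 = -441
v[6] = 3·(-441) - 9 = -1332
v[7] = 3·(-1332) - 9 = -4005
v[8] = 3·(-4005) - 9 = -12024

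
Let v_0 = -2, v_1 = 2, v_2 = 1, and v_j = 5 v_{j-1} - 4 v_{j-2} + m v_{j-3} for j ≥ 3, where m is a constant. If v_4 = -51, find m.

v_3 = -3 - 2m
v_4 = -19 - 8m
So -19 - 8m = -51, giving m = 4.

4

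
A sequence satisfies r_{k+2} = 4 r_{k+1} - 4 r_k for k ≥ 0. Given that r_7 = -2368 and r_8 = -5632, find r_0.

Rearranging, r_{k-2} = (r_k - 4 r_{k-1}) / -4.
r_6 = (-5632 - 4*(-2368)) / -4 = 3840/-4 = -960
r_5 = (-2368 - 4*(-960)) / -4 = 1472/-4 = -368
r_4 = (-960 - 4*(-368)) / -4 = 512/-4 = -128
r_3 = (-368 - 4*(-128)) / -4 = 144/-4 = -36
r_2 = (-128 - 4*(-36)) / -4 = 16/-4 = -4
r_1 = (-36 - 4*(-4)) / -4 = -20/-4 = 5
r_0 = (-4 - 4*5) / -4 = -24/-4 = 6

6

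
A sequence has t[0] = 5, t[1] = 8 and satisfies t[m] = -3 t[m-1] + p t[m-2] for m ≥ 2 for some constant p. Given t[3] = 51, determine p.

t[2] = -24 + 5p
t[3] = 72 - 7p
So 72 - 7p = 51, giving p = 3.

3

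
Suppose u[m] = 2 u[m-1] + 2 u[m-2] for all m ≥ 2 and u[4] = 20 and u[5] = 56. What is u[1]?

2

Rearranging, u[m-2] = (u[m] - 2 u[m-1]) / 2.
u[3] = (56 - 2·20) / 2 = 16/2 = 8
u[2] = (20 - 2·8) / 2 = 4/2 = 2
u[1] = (8 - 2·2) / 2 = 4/2 = 2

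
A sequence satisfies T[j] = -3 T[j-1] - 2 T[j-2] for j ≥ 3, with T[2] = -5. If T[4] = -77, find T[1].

-7

Let T[1] = v.
T[3] = 15 - 2v
T[4] = -35 + 6v
So -35 + 6v = -77, giving v = -7.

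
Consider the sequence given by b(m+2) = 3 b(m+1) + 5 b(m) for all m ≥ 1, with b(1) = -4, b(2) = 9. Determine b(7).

b(3) = 3·9 + 5·(-4) = 7
b(4) = 3·7 + 5·9 = 66
b(5) = 3·66 + 5·7 = 233
b(6) = 3·233 + 5·66 = 1029
b(7) = 3·1029 + 5·233 = 4252

4252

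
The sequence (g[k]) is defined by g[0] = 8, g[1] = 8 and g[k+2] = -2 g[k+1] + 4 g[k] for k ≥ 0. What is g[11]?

-172032

g[2] = -2*8 + 4*8 = 16
g[3] = -2*16 + 4*8 = 0
g[4] = -2*0 + 4*16 = 64
g[5] = -2*64 + 4*0 = -128
g[6] = -2*(-128) + 4*64 = 512
g[7] = -2*512 + 4*(-128) = -1536
g[8] = -2*(-1536) + 4*512 = 5120
g[9] = -2*5120 + 4*(-1536) = -16384
g[10] = -2*(-16384) + 4*5120 = 53248
g[11] = -2*53248 + 4*(-16384) = -172032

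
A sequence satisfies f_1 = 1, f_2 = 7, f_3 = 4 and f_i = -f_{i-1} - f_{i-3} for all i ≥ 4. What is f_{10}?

f_4 = -4 - 1 = -5
f_5 = -(-5) - 7 = -2
f_6 = -(-2) - 4 = -2
f_7 = -(-2) - (-5) = 7
f_8 = -7 - (-2) = -5
f_9 = -(-5) - (-2) = 7
f_{10} = -7 - 7 = -14

-14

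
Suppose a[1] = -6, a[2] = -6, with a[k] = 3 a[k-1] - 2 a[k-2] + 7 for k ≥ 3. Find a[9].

1723

a[3] = 3·(-6) - 2·(-6) + 7 = 1
a[4] = 3·1 - 2·(-6) + 7 = 22
a[5] = 3·22 - 2·1 + 7 = 71
a[6] = 3·71 - 2·22 + 7 = 176
a[7] = 3·176 - 2·71 + 7 = 393
a[8] = 3·393 - 2·176 + 7 = 834
a[9] = 3·834 - 2·393 + 7 = 1723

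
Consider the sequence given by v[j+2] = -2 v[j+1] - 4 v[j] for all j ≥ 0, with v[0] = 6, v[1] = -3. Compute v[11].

v[2] = -2*(-3) - 4*6 = -18
v[3] = -2*(-18) - 4*(-3) = 48
v[4] = -2*48 - 4*(-18) = -24
v[5] = -2*(-24) - 4*48 = -144
v[6] = -2*(-144) - 4*(-24) = 384
v[7] = -2*384 - 4*(-144) = -192
v[8] = -2*(-192) - 4*384 = -1152
v[9] = -2*(-1152) - 4*(-192) = 3072
v[10] = -2*3072 - 4*(-1152) = -1536
v[11] = -2*(-1536) - 4*3072 = -9216

-9216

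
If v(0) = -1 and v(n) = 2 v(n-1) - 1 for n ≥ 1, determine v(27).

-268435455

The fixed point is -1/(1 - 2) = 1, so v(n) - 1 = 2(v(n-1) - 1).
Hence v(n) = -2·2^n + 1.
v(27) = -2·2^{27} + 1 = -2·134217728 + 1 = -268435455.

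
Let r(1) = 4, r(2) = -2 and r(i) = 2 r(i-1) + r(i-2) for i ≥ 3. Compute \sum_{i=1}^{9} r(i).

r(3) = 2(-2) + 4 = 0
r(4) = 2(0) + (-2) = -2
r(5) = 2(-2) + 0 = -4
r(6) = 2(-4) + (-2) = -10
r(7) = 2(-10) + (-4) = -24
r(8) = 2(-24) + (-10) = -58
r(9) = 2(-58) + (-24) = -140
Sum = 4 + (-2) + 0 + (-2) + (-4) + (-10) + (-24) + (-58) + (-140) = -236

-236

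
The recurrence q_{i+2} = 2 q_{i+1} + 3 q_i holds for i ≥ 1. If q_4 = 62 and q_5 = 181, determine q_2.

Rearranging, q_{i-2} = (q_i - 2 q_{i-1}) / 3.
q_3 = (181 - 2(62)) / 3 = 57/3 = 19
q_2 = (62 - 2(19)) / 3 = 24/3 = 8

8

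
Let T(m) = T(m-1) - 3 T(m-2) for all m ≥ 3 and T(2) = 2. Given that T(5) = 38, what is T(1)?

Let T(1) = y.
T(3) = 2 - 3y
T(4) = -4 - 3y
T(5) = -10 + 6y
So -10 + 6y = 38, giving y = 8.

8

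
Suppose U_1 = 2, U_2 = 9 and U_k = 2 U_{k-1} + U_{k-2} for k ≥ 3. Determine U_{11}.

23372

U_3 = 2(9) + 2 = 20
U_4 = 2(20) + 9 = 49
U_5 = 2(49) + 20 = 118
U_6 = 2(118) + 49 = 285
U_7 = 2(285) + 118 = 688
U_8 = 2(688) + 285 = 1661
U_9 = 2(1661) + 688 = 4010
U_{10} = 2(4010) + 1661 = 9681
U_{11} = 2(9681) + 4010 = 23372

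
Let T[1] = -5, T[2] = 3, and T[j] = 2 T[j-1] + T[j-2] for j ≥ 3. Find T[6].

27

T[3] = 2·3 + (-5) = 1
T[4] = 2·1 + 3 = 5
T[5] = 2·5 + 1 = 11
T[6] = 2·11 + 5 = 27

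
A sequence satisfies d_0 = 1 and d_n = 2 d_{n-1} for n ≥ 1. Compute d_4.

16

d_1 = 2(1) = 2
d_2 = 2(2) = 4
d_3 = 2(4) = 8
d_4 = 2(8) = 16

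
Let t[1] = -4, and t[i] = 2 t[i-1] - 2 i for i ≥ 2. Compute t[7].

t[2] = 2·(-4) - 4 = -12
t[3] = 2·(-12) - 6 = -30
t[4] = 2·(-30) - 8 = -68
t[5] = 2·(-68) - 10 = -146
t[6] = 2·(-146) - 12 = -304
t[7] = 2·(-304) - 14 = -622

-622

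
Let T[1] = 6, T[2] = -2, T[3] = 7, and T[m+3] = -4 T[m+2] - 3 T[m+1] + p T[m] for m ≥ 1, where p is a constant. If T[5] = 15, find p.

T[4] = -22 + 6p
T[5] = 67 - 26p
So 67 - 26p = 15, giving p = 2.

2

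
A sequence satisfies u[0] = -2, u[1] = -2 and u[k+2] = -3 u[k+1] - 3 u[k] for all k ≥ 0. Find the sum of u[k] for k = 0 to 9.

554

u[2] = -3*(-2) - 3*(-2) = 12
u[3] = -3*12 - 3*(-2) = -30
u[4] = -3*(-30) - 3*12 = 54
u[5] = -3*54 - 3*(-30) = -72
u[6] = -3*(-72) - 3*54 = 54
u[7] = -3*54 - 3*(-72) = 54
u[8] = -3*54 - 3*54 = -324
u[9] = -3*(-324) - 3*54 = 810
Sum = (-2) + (-2) + 12 + (-30) + 54 + (-72) + 54 + 54 + (-324) + 810 = 554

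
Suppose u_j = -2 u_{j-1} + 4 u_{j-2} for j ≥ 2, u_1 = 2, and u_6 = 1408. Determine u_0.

Let u_0 = v.
u_2 = -4 + 4v
u_3 = 16 - 8v
u_4 = -48 + 32v
u_5 = 160 - 96v
u_6 = -512 + 320v
So -512 + 320v = 1408, giving v = 6.

6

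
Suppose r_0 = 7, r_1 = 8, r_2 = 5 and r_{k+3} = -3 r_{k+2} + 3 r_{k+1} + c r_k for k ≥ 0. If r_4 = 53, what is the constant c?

r_3 = 9 + 7c
r_4 = -12 - 13c
So -12 - 13c = 53, giving c = -5.

-5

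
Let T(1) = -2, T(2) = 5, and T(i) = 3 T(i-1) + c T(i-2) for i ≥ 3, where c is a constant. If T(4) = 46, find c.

T(3) = 15 - 2c
T(4) = 45 - c
So 45 - c = 46, giving c = -1.

-1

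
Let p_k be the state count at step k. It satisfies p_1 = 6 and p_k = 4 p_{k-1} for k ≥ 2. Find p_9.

p_2 = 4*6 = 24
p_3 = 4*24 = 96
p_4 = 4*96 = 384
p_5 = 4*384 = 1536
p_6 = 4*1536 = 6144
p_7 = 4*6144 = 24576
p_8 = 4*24576 = 98304
p_9 = 4*98304 = 393216

393216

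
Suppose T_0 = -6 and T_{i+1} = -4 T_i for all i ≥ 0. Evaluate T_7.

T_1 = -4*(-6) = 24
T_2 = -4*24 = -96
T_3 = -4*(-96) = 384
T_4 = -4*384 = -1536
T_5 = -4*(-1536) = 6144
T_6 = -4*6144 = -24576
T_7 = -4*(-24576) = 98304

98304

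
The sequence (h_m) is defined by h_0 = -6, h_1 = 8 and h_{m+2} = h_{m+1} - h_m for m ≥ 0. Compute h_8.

h_2 = 8 - (-6) = 14
h_3 = 14 - 8 = 6
h_4 = 6 - 14 = -8
h_5 = (-8) - 6 = -14
h_6 = (-14) - (-8) = -6
h_7 = (-6) - (-14) = 8
h_8 = 8 - (-6) = 14

14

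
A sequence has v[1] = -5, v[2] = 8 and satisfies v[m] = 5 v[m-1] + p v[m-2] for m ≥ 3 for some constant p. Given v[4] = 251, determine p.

-3

v[3] = 40 - 5p
v[4] = 200 - 17p
So 200 - 17p = 251, giving p = -3.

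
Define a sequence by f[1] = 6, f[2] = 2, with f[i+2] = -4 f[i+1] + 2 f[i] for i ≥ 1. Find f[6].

-248

f[3] = -4(2) + 2(6) = 4
f[4] = -4(4) + 2(2) = -12
f[5] = -4(-12) + 2(4) = 56
f[6] = -4(56) + 2(-12) = -248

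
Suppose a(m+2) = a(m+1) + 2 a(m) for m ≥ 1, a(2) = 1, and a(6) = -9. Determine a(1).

-2

Let a(1) = z.
a(3) = 1 + 2z
a(4) = 3 + 2z
a(5) = 5 + 6z
a(6) = 11 + 10z
So 11 + 10z = -9, giving z = -2.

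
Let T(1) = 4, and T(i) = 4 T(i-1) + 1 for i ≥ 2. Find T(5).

T(2) = 4·4 + 1 = 17
T(3) = 4·17 + 1 = 69
T(4) = 4·69 + 1 = 277
T(5) = 4·277 + 1 = 1109

1109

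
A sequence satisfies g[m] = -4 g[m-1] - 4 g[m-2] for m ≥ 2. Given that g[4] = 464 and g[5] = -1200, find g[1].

-7

Rearranging, g[m-2] = (g[m] + 4 g[m-1]) / -4.
g[3] = (-1200 + 4·464) / -4 = 656/-4 = -164
g[2] = (464 + 4·(-164)) / -4 = -192/-4 = 48
g[1] = (-164 + 4·48) / -4 = 28/-4 = -7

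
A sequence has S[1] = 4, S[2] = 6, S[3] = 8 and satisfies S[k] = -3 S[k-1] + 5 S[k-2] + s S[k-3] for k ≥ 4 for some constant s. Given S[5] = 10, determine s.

2

S[4] = 6 + 4s
S[5] = 22 - 6s
So 22 - 6s = 10, giving s = 2.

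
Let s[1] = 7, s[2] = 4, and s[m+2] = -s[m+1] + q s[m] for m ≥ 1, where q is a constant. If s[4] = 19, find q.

-5

s[3] = -4 + 7q
s[4] = 4 - 3q
So 4 - 3q = 19, giving q = -5.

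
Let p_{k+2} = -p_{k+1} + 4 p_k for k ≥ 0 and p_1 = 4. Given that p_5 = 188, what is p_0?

-2

Let p_0 = w.
p_2 = -4 + 4w
p_3 = 20 - 4w
p_4 = -36 + 20w
p_5 = 116 - 36w
So 116 - 36w = 188, giving w = -2.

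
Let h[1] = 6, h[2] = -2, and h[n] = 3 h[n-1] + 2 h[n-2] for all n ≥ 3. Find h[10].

h[3] = 3(-2) + 2(6) = 6
h[4] = 3(6) + 2(-2) = 14
h[5] = 3(14) + 2(6) = 54
h[6] = 3(54) + 2(14) = 190
h[7] = 3(190) + 2(54) = 678
h[8] = 3(678) + 2(190) = 2414
h[9] = 3(2414) + 2(678) = 8598
h[10] = 3(8598) + 2(2414) = 30622

30622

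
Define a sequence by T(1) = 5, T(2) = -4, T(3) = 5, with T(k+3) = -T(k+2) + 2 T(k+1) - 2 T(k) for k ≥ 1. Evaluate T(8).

T(4) = -5 + 2*(-4) - 2*5 = -23
T(5) = -(-23) + 2*5 - 2*(-4) = 41
T(6) = -41 + 2*(-23) - 2*5 = -97
T(7) = -(-97) + 2*41 - 2*(-23) = 225
T(8) = -225 + 2*(-97) - 2*41 = -501

-501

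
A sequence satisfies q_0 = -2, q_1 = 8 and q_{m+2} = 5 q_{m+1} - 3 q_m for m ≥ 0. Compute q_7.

71144

q_2 = 5*8 - 3*(-2) = 46
q_3 = 5*46 - 3*8 = 206
q_4 = 5*206 - 3*46 = 892
q_5 = 5*892 - 3*206 = 3842
q_6 = 5*3842 - 3*892 = 16534
q_7 = 5*16534 - 3*3842 = 71144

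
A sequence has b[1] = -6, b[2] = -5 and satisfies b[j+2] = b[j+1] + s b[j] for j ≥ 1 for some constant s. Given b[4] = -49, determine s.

b[3] = -5 - 6s
b[4] = -5 - 11s
So -5 - 11s = -49, giving s = 4.

4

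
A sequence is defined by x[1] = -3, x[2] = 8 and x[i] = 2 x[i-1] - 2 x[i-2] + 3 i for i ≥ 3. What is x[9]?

-159

x[3] = 2(8) - 2(-3) + 9 = 31
x[4] = 2(31) - 2(8) + 12 = 58
x[5] = 2(58) - 2(31) + 15 = 69
x[6] = 2(69) - 2(58) + 18 = 40
x[7] = 2(40) - 2(69) + 21 = -37
x[8] = 2(-37) - 2(40) + 24 = -130
x[9] = 2(-130) - 2(-37) + 27 = -159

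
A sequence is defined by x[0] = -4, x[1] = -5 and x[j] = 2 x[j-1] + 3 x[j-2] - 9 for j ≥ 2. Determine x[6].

-2461

x[2] = 2*(-5) + 3*(-4) - 9 = -31
x[3] = 2*(-31) + 3*(-5) - 9 = -86
x[4] = 2*(-86) + 3*(-31) - 9 = -274
x[5] = 2*(-274) + 3*(-86) - 9 = -815
x[6] = 2*(-815) + 3*(-274) - 9 = -2461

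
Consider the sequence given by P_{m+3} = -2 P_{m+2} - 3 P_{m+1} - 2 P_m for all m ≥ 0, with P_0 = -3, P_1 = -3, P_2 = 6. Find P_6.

18

P_3 = -2·6 - 3·(-3) - 2·(-3) = 3
P_4 = -2·3 - 3·6 - 2·(-3) = -18
P_5 = -2·(-18) - 3·3 - 2·6 = 15
P_6 = -2·15 - 3·(-18) - 2·3 = 18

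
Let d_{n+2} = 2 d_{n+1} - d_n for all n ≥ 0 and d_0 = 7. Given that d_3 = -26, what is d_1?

Let d_1 = w.
d_2 = -7 + 2w
d_3 = -14 + 3w
So -14 + 3w = -26, giving w = -4.

-4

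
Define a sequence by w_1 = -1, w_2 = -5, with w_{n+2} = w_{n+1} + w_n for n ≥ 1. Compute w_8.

w_3 = (-5) + (-1) = -6
w_4 = (-6) + (-5) = -11
w_5 = (-11) + (-6) = -17
w_6 = (-17) + (-11) = -28
w_7 = (-28) + (-17) = -45
w_8 = (-45) + (-28) = -73

-73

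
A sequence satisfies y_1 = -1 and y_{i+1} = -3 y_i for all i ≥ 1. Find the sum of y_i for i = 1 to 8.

y_2 = -3·(-1) = 3
y_3 = -3·3 = -9
y_4 = -3·(-9) = 27
y_5 = -3·27 = -81
y_6 = -3·(-81) = 243
y_7 = -3·243 = -729
y_8 = -3·(-729) = 2187
Sum = (-1) + 3 + (-9) + 27 + (-81) + 243 + (-729) + 2187 = 1640

1640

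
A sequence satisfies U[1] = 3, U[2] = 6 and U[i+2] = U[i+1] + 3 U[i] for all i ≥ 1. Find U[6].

177

U[3] = 6 + 3·3 = 15
U[4] = 15 + 3·6 = 33
U[5] = 33 + 3·15 = 78
U[6] = 78 + 3·33 = 177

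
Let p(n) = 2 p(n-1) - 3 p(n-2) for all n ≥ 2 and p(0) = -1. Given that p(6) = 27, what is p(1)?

Let p(1) = x.
p(2) = 3 + 2x
p(3) = 6 + x
p(4) = 3 - 4x
p(5) = -12 - 11x
p(6) = -33 - 10x
So -33 - 10x = 27, giving x = -6.

-6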